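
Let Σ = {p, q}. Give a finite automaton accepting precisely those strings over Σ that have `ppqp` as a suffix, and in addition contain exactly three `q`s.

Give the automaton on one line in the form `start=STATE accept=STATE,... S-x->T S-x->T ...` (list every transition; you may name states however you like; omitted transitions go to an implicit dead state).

Handle the two conditions separately and then intersect. The first has 5 states tracking how much of the suffix `ppqp` has currently been matched; the second has 5 states tracking the count of `q`s, saturating at 4. A product state is a pair (one from each), accepting exactly when both do.
With 23 states:
          p    q  
>  s0     s1   s2 
   s1     s3   s2 
   s2     s4   s5 
   s3     s3   s6 
   s4     s7   s5 
   s5     s8   s9 
   s6    s10   s5 
   s7     s7  s11 
   s8    s12   s9 
   s9    s13  s14 
   s10    s7   s5 
   s11   s15   s9 
   s12   s12  s16 
   s13   s17  s14 
   s14   s18  s14 
   s15   s12   s9 
   s16   s19  s14 
   s17   s17  s20 
   s18   s21  s14 
 * s19   s17  s14 
   s20   s22  s14 
   s21   s21  s20 
   s22   s21  s14 
(> = start, * = accepting)

start=s0 accept=s19 s0-p->s1 s0-q->s2 s1-p->s3 s1-q->s2 s2-p->s4 s2-q->s5 s3-p->s3 s3-q->s6 s4-p->s7 s4-q->s5 s5-p->s8 s5-q->s9 s6-p->s10 s6-q->s5 s7-p->s7 s7-q->s11 s8-p->s12 s8-q->s9 s9-p->s13 s9-q->s14 s10-p->s7 s10-q->s5 s11-p->s15 s11-q->s9 s12-p->s12 s12-q->s16 s13-p->s17 s13-q->s14 s14-p->s18 s14-q->s14 s15-p->s12 s15-q->s9 s16-p->s19 s16-q->s14 s17-p->s17 s17-q->s20 s18-p->s21 s18-q->s14 s19-p->s17 s19-q->s14 s20-p->s22 s20-q->s14 s21-p->s21 s21-q->s20 s22-p->s21 s22-q->s14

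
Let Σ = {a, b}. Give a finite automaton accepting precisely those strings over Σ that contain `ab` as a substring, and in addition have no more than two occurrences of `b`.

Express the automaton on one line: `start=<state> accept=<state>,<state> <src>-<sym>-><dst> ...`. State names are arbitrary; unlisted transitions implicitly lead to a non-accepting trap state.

start=s0 accept=s3,s6 s0-a->s1 s0-b->s2 s1-a->s1 s1-b->s3 s2-a->s4 s2-b->s5 s3-a->s3 s3-b->s6 s4-a->s4 s4-b->s6 s5-a->s5 s5-b->s5 s6-a->s6 s6-b->s5

Build one automaton per condition and run them in lockstep. The first has 3 states tracking whether and how much of `ab` has been seen; the second has 4 states tracking the count of `b`s, saturating at 3. A product state is a pair (one from each), accepting exactly when both do. Minimizing collapses redundant product states.
A 7-state machine:
        a   b  
>  s0   s1  s2 
   s1   s1  s3 
   s2   s4  s5 
 * s3   s3  s6 
   s4   s4  s6 
   s5   s5  s5 
 * s6   s6  s5 
(> = start, * = accepting)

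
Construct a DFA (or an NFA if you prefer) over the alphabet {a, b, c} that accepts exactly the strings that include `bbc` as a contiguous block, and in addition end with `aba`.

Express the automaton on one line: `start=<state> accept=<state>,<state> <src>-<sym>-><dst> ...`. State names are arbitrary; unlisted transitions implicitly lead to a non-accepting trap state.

start=q0 accept=q6 q0-a->q0 q0-b->q1 q0-c->q0 q1-a->q0 q1-b->q2 q1-c->q0 q2-a->q0 q2-b->q2 q2-c->q3 q3-a->q4 q3-b->q3 q3-c->q3 q4-a->q4 q4-b->q5 q4-c->q3 q5-a->q6 q5-b->q3 q5-c->q3 q6-a->q4 q6-b->q5 q6-c->q3

Build one automaton per condition and run them in lockstep. One (4 states) tracks whether and how much of `bbc` has been seen; the other (4 states) tracks how much of the suffix `aba` has currently been matched. Each combined state is a pair, one component from each; accept when both components accept. After merging equivalent states the machine shrinks.
A 7-state machine:
        a   b   c  
>  q0   q0  q1  q0 
   q1   q0  q2  q0 
   q2   q0  q2  q3 
   q3   q4  q3  q3 
   q4   q4  q5  q3 
   q5   q6  q3  q3 
 * q6   q4  q5  q3 
(> = start, * = accepting)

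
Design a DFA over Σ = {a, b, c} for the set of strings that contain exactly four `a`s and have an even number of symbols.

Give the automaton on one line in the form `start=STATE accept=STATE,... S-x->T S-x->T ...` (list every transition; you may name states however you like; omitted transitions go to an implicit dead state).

start=q0 accept=q7 q0-a->q1 q0-b->q2 q0-c->q2 q1-a->q3 q1-b->q4 q1-c->q4 q2-a->q4 q2-b->q0 q2-c->q0 q3-a->q5 q3-b->q6 q3-c->q6 q4-a->q6 q4-b->q1 q4-c->q1 q5-a->q7 q5-b->q8 q5-c->q8 q6-a->q8 q6-b->q3 q6-c->q3 q7-a->q9 q7-b->q10 q7-c->q10 q8-a->q10 q8-b->q5 q8-c->q5 q9-a->q9 q9-b->q9 q9-c->q9 q10-a->q9 q10-b->q7 q10-c->q7

Handle the two conditions separately and then intersect. The first has 6 states tracking the count of `a`s, saturating at 5; the second has 2 states tracking the input length modulo 2. A product state is a pair (one from each), accepting exactly when both do. Minimizing collapses redundant product states.
An 11-state machine:
          a    b    c  
>  q0     q1   q2   q2 
   q1     q3   q4   q4 
   q2     q4   q0   q0 
   q3     q5   q6   q6 
   q4     q6   q1   q1 
   q5     q7   q8   q8 
   q6     q8   q3   q3 
 * q7     q9  q10  q10 
   q8    q10   q5   q5 
   q9     q9   q9   q9 
   q10    q9   q7   q7 
(> = start, * = accepting)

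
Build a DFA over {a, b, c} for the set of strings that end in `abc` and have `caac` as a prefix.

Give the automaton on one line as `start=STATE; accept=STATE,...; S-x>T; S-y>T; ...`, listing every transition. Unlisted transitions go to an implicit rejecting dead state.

start=q0; accept=q8; q0-a>q1; q0-b>q1; q0-c>q2; q1-a>q1; q1-b>q1; q1-c>q1; q2-a>q3; q2-b>q1; q2-c>q1; q3-a>q4; q3-b>q1; q3-c>q1; q4-a>q1; q4-b>q1; q4-c>q5; q5-a>q6; q5-b>q5; q5-c>q5; q6-a>q6; q6-b>q7; q6-c>q5; q7-a>q6; q7-b>q5; q7-c>q8; q8-a>q6; q8-b>q5; q8-c>q5

Run two small machines in parallel and take their product. The first has 4 states tracking how much of the suffix `abc` has currently been matched; the second has 6 states tracking whether the input so far still matches the prefix `caac`. A product state is a pair (one from each), accepting exactly when both do. After merging equivalent states the machine shrinks.
A 9-state machine:
        a   b   c  
>  q0   q1  q1  q2 
   q1   q1  q1  q1 
   q2   q3  q1  q1 
   q3   q4  q1  q1 
   q4   q1  q1  q5 
   q5   q6  q5  q5 
   q6   q6  q7  q5 
   q7   q6  q5  q8 
 * q8   q6  q5  q5 
(> = start, * = accepting)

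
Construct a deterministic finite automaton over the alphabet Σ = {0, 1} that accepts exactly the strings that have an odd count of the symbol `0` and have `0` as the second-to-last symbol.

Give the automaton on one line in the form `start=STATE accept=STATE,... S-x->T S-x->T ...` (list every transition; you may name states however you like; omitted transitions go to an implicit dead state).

Run two small machines in parallel and take their product. One (2 states) tracks the count of `0`s modulo 2; the other (7 states) tracks the last 2 symbols read. Each combined state is a pair, one component from each; accept when both components accept. Minimizing collapses redundant product states.
       0  1 
>  A   B  A 
   B   C  D 
   C   E  A 
 * D   C  F 
 * E   C  D 
   F   C  F 
(> = start, * = accepting)

start=A accept=D,E A-0->B A-1->A B-0->C B-1->D C-0->E C-1->A D-0->C D-1->F E-0->C E-1->D F-0->C F-1->F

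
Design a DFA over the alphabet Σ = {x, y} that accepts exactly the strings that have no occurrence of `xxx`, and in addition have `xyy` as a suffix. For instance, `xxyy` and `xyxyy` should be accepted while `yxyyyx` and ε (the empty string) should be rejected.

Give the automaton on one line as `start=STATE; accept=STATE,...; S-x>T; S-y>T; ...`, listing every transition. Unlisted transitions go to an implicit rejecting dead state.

Build one automaton per condition and run them in lockstep. One (4 states) tracks partial matches of the forbidden pattern `xxx`; the other (4 states) tracks how much of the suffix `xyy` has currently been matched. Each combined state is a pair, one component from each; accept when both components accept.
9 states suffice.
        x   y  
>  q0   q1  q0 
   q1   q2  q3 
   q2   q4  q3 
   q3   q1  q5 
   q4   q4  q6 
 * q5   q1  q0 
   q6   q4  q7 
   q7   q4  q8 
   q8   q4  q8 
(> = start, * = accepting)

start=q0; accept=q5; q0-x>q1; q0-y>q0; q1-x>q2; q1-y>q3; q2-x>q4; q2-y>q3; q3-x>q1; q3-y>q5; q4-x>q4; q4-y>q6; q5-x>q1; q5-y>q0; q6-x>q4; q6-y>q7; q7-x>q4; q7-y>q8; q8-x>q4; q8-y>q8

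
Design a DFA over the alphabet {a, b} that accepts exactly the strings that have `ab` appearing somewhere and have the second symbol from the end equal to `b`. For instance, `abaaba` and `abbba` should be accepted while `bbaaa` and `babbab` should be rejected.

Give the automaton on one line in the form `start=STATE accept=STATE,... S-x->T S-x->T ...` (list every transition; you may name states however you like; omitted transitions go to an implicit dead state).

start=q0 accept=q3,q4 q0-a->q1 q0-b->q0 q1-a->q1 q1-b->q2 q2-a->q3 q2-b->q4 q3-a->q1 q3-b->q2 q4-a->q3 q4-b->q4

Run two small machines in parallel and take their product. One (3 states) tracks whether and how much of `ab` has been seen; the other (7 states) tracks the last 2 symbols read. Each combined state is a pair, one component from each; accept when both components accept. Equivalent product states are then merged.
5 states suffice.
        a   b  
>  q0   q1  q0 
   q1   q1  q2 
   q2   q3  q4 
 * q3   q1  q2 
 * q4   q3  q4 
(> = start, * = accepting)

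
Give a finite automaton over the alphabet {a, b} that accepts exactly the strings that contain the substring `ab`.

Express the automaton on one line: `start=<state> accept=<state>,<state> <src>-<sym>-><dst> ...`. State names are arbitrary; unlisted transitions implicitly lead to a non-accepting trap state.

States q0..q1 record the length of the longest prefix of `ab` that matches the current input suffix. Reaching q2 means `ab` has been seen, and we stay there forever. Accept from q2.
3 states suffice.
        a   b  
>  q0   q1  q0 
   q1   q1  q2 
 * q2   q2  q2 
(> = start, * = accepting)

start=q0 accept=q2 q0-a->q1 q0-b->q0 q1-a->q1 q1-b->q2 q2-a->q2 q2-b->q2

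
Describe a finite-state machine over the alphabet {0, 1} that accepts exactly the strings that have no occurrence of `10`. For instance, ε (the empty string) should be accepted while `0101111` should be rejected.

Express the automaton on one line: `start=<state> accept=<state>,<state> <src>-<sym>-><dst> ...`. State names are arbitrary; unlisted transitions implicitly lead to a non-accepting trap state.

start=s0 accept=s0,s1 s0-0->s0 s0-1->s1 s1-0->s2 s1-1->s1 s2-0->s2 s2-1->s2

This is the complement of 'contains `10`'. Use the same substring-matching states — s0 through s2 holding how much of `10` has just been matched — but flip the accepting set: everything except the trap s2 accepts.
A 3-state machine:
        0   1  
>* s0   s0  s1 
 * s1   s2  s1 
   s2   s2  s2 
(> = start, * = accepting)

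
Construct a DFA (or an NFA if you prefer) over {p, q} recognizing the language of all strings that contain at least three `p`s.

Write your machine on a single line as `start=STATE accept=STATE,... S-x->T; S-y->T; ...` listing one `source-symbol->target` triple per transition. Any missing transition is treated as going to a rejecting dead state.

Count `p`s, saturating at 4: states S0 through S3 mean 0 through 3 `p`s seen; S4 means more than 3. Each `p` increments (capped at S4); other symbols loop. Accept from {S3, S4}.
5 states suffice.
        p   q  
>  S0   S1  S0 
   S1   S2  S1 
   S2   S3  S2 
 * S3   S4  S3 
 * S4   S4  S4 
(> = start, * = accepting)

start=S0; accept=S3,S4; S0-p->S1; S0-q->S0; S1-p->S2; S1-q->S1; S2-p->S3; S2-q->S2; S3-p->S4; S3-q->S3; S4-p->S4; S4-q->S4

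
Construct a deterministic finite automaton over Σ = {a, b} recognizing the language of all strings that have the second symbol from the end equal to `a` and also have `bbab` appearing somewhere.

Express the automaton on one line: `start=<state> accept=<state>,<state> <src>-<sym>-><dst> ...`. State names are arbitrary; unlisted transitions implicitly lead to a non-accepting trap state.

Build one automaton per condition and run them in lockstep. One (7 states) tracks the last 2 symbols read; the other (5 states) tracks whether and how much of `bbab` has been seen. Each combined state is a pair, one component from each; accept when both components accept. Equivalent product states are then merged.
With 8 states:
        a   b  
>  S0   S0  S1 
   S1   S0  S2 
   S2   S3  S2 
   S3   S0  S4 
 * S4   S5  S6 
   S5   S7  S4 
   S6   S5  S6 
 * S7   S7  S4 
(> = start, * = accepting)

start=S0 accept=S4,S7 S0-a->S0 S0-b->S1 S1-a->S0 S1-b->S2 S2-a->S3 S2-b->S2 S3-a->S0 S3-b->S4 S4-a->S5 S4-b->S6 S5-a->S7 S5-b->S4 S6-a->S5 S6-b->S6 S7-a->S7 S7-b->S4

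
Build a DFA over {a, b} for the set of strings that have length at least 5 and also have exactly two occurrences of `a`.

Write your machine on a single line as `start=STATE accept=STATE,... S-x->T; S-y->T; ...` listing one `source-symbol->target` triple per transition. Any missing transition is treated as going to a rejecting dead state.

Run two small machines in parallel and take their product. The first has 7 states tracking the input length, saturating at 6; the second has 4 states tracking the count of `a`s, saturating at 3. A product state is a pair (one from each), accepting exactly when both do. After merging equivalent states the machine shrinks.
A 13-state machine:
          a    b  
>  q0     q1   q2 
   q1     q3   q4 
   q2     q4   q5 
   q3     q6   q7 
   q4     q7   q8 
   q5     q8   q9 
   q6     q6   q6 
   q7     q6  q10 
   q8    q10  q11 
   q9    q11   q9 
   q10    q6  q12 
   q11   q12  q11 
 * q12    q6  q12 
(> = start, * = accepting)

start=q0; accept=q12; q0-a->q1; q0-b->q2; q1-a->q3; q1-b->q4; q2-a->q4; q2-b->q5; q3-a->q6; q3-b->q7; q4-a->q7; q4-b->q8; q5-a->q8; q5-b->q9; q6-a->q6; q6-b->q6; q7-a->q6; q7-b->q10; q8-a->q10; q8-b->q11; q9-a->q11; q9-b->q9; q10-a->q6; q10-b->q12; q11-a->q12; q11-b->q11; q12-a->q6; q12-b->q12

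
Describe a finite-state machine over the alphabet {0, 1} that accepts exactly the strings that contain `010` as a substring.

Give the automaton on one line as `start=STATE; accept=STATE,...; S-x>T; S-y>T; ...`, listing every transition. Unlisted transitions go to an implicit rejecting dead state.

start=A; accept=D; A-0>B; A-1>A; B-0>B; B-1>C; C-0>D; C-1>A; D-0>D; D-1>D

Track how much of `010` has been matched so far: state A is no progress, D is the absorbing accept state reached once `010` has occurred. Intermediate states record partial matches; on a mismatch, fall back to the longest reusable overlap.
       0  1 
>  A   B  A 
   B   B  C 
   C   D  A 
 * D   D  D 
(> = start, * = accepting)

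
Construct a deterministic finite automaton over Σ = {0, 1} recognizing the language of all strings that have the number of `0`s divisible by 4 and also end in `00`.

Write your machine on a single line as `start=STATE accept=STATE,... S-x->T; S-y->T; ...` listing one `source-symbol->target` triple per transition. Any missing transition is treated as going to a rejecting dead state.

Build one automaton per condition and run them in lockstep. The first has 4 states tracking the count of `0`s modulo 4; the second has 3 states tracking how much of the suffix `00` has currently been matched. A product state is a pair (one from each), accepting exactly when both do. Equivalent product states are then merged.
A 6-state machine:
        0   1  
>  q0   q1  q0 
   q1   q2  q1 
   q2   q3  q2 
   q3   q4  q5 
 * q4   q1  q0 
   q5   q0  q5 
(> = start, * = accepting)

start=q0; accept=q4; q0-0->q1; q0-1->q0; q1-0->q2; q1-1->q1; q2-0->q3; q2-1->q2; q3-0->q4; q3-1->q5; q4-0->q1; q4-1->q0; q5-0->q0; q5-1->q5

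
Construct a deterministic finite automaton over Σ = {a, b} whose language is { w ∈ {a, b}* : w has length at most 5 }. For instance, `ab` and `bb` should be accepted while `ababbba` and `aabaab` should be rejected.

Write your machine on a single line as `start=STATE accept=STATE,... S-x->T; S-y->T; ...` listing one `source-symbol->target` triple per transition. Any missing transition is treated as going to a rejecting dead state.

start=s0; accept=s0,s1,s2,s3,s4,s5; s0-a->s1; s0-b->s1; s1-a->s2; s1-b->s2; s2-a->s3; s2-b->s3; s3-a->s4; s3-b->s4; s4-a->s5; s4-b->s5; s5-a->s6; s5-b->s6; s6-a->s6; s6-b->s6

Count input length up to 6: every symbol moves from s0 toward s6, which means 'more than 5' and absorbs. Accept from {s0, s1, s2, s3, s4, s5}.
With 7 states:
        a   b  
>* s0   s1  s1 
 * s1   s2  s2 
 * s2   s3  s3 
 * s3   s4  s4 
 * s4   s5  s5 
 * s5   s6  s6 
   s6   s6  s6 
(> = start, * = accepting)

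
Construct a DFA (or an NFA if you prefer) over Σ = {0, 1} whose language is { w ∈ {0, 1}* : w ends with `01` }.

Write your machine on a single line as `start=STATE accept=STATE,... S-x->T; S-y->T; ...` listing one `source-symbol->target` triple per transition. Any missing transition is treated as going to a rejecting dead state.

Remember how much of `01` the current input suffix matches. State s0 means no match yet; s1 means the last symbol is `0`; s2 means the last 2 symbols are `01`. Only s2 accepts. On a mismatch, fall back to the longest proper suffix that is still a prefix of `01`.
        0   1  
>  s0   s1  s0 
   s1   s1  s2 
 * s2   s1  s0 
(> = start, * = accepting)

start=s0; accept=s2; s0-0->s1; s0-1->s0; s1-0->s1; s1-1->s2; s2-0->s1; s2-1->s0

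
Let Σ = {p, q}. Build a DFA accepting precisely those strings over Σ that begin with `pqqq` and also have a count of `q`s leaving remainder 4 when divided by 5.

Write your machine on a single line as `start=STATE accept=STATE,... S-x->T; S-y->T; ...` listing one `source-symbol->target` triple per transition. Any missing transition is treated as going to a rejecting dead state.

Run two small machines in parallel and take their product. One (6 states) tracks whether the input so far still matches the prefix `pqqq`; the other (5 states) tracks the count of `q`s modulo 5. Each combined state is a pair, one component from each; accept when both components accept.
With 14 states:
       p  q 
>  A   B  C 
   B   D  E 
   C   C  F 
   D   D  C 
   E   C  G 
   F   F  H 
   G   F  I 
   H   H  J 
   I   I  K 
   J   J  D 
 * K   K  L 
   L   L  M 
   M   M  N 
   N   N  I 
(> = start, * = accepting)

start=A; accept=K; A-p->B; A-q->C; B-p->D; B-q->E; C-p->C; C-q->F; D-p->D; D-q->C; E-p->C; E-q->G; F-p->F; F-q->H; G-p->F; G-q->I; H-p->H; H-q->J; I-p->I; I-q->K; J-p->J; J-q->D; K-p->K; K-q->L; L-p->L; L-q->M; M-p->M; M-q->N; N-p->N; N-q->I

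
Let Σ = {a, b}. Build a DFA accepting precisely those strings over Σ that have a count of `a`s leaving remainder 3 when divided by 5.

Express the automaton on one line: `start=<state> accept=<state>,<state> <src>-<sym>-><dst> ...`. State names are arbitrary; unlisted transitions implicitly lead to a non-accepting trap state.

start=S0 accept=S3 S0-a->S1 S0-b->S0 S1-a->S2 S1-b->S1 S2-a->S3 S2-b->S2 S3-a->S4 S3-b->S3 S4-a->S0 S4-b->S4

Keep the running count of `a`s modulo 5: each `a` advances along the cycle S0 → S1 → S2 → S3 → S4 → S0 while other symbols loop. Accept at S3.
With 5 states:
        a   b  
>  S0   S1  S0 
   S1   S2  S1 
   S2   S3  S2 
 * S3   S4  S3 
   S4   S0  S4 
(> = start, * = accepting)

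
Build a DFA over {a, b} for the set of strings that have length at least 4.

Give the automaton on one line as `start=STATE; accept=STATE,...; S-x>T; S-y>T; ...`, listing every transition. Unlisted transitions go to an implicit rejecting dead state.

start=S0; accept=S4,S5; S0-a>S1; S0-b>S1; S1-a>S2; S1-b>S2; S2-a>S3; S2-b>S3; S3-a>S4; S3-b>S4; S4-a>S5; S4-b>S5; S5-a>S5; S5-b>S5

We only need to distinguish lengths 0, 1, …, 4, and '>4'. Chain S0 → S1 → S2 → S3 → S4 → S5 on every symbol, with S5 looping. Accepting states: {S4, S5}.
6 states suffice.
        a   b  
>  S0   S1  S1 
   S1   S2  S2 
   S2   S3  S3 
   S3   S4  S4 
 * S4   S5  S5 
 * S5   S5  S5 
(> = start, * = accepting)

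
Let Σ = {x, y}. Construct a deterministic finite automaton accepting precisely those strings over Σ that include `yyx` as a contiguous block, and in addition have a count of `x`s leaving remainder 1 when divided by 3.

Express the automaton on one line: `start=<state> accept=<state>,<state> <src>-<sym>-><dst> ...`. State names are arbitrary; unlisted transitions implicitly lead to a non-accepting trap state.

start=A accept=I A-x->B A-y->C B-x->D B-y->E C-x->B C-y->F D-x->A D-y->G E-x->D E-y->H F-x->I F-y->F G-x->A G-y->J H-x->J H-y->H I-x->J I-y->I J-x->F J-y->J

Handle the two conditions separately and then intersect. One (4 states) tracks whether and how much of `yyx` has been seen; the other (3 states) tracks the count of `x`s modulo 3. Each combined state is a pair, one component from each; accept when both components accept. After merging equivalent states the machine shrinks.
With 10 states:
       x  y 
>  A   B  C 
   B   D  E 
   C   B  F 
   D   A  G 
   E   D  H 
   F   I  F 
   G   A  J 
   H   J  H 
 * I   J  I 
   J   F  J 
(> = start, * = accepting)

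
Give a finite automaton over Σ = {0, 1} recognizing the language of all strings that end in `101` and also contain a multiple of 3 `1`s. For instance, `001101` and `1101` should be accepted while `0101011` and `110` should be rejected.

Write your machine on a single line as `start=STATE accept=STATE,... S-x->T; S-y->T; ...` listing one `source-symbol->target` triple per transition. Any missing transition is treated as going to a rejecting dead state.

Handle the two conditions separately and then intersect. One (4 states) tracks how much of the suffix `101` has currently been matched; the other (3 states) tracks the count of `1`s modulo 3. Each combined state is a pair, one component from each; accept when both components accept. Minimizing collapses redundant product states.
With 6 states:
        0   1  
>  S0   S0  S1 
   S1   S1  S2 
   S2   S3  S0 
   S3   S4  S5 
   S4   S4  S0 
 * S5   S0  S1 
(> = start, * = accepting)

start=S0; accept=S5; S0-0->S0; S0-1->S1; S1-0->S1; S1-1->S2; S2-0->S3; S2-1->S0; S3-0->S4; S3-1->S5; S4-0->S4; S4-1->S0; S5-0->S0; S5-1->S1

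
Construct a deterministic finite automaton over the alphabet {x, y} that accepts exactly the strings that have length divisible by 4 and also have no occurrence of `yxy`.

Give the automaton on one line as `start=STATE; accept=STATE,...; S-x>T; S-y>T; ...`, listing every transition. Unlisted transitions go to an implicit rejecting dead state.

start=q0; accept=q0,q10,q11; q0-x>q1; q0-y>q2; q1-x>q3; q1-y>q4; q2-x>q5; q2-y>q4; q3-x>q6; q3-y>q7; q4-x>q8; q4-y>q7; q5-x>q6; q5-y>q9; q6-x>q0; q6-y>q10; q7-x>q11; q7-y>q10; q8-x>q0; q8-y>q9; q9-x>q9; q9-y>q9; q10-x>q12; q10-y>q2; q11-x>q1; q11-y>q9; q12-x>q3; q12-y>q9

Build one automaton per condition and run them in lockstep. The first has 4 states tracking the input length modulo 4; the second has 4 states tracking partial matches of the forbidden pattern `yxy`. A product state is a pair (one from each), accepting exactly when both do. Equivalent product states are then merged.
          x    y  
>* q0     q1   q2 
   q1     q3   q4 
   q2     q5   q4 
   q3     q6   q7 
   q4     q8   q7 
   q5     q6   q9 
   q6     q0  q10 
   q7    q11  q10 
   q8     q0   q9 
   q9     q9   q9 
 * q10   q12   q2 
 * q11    q1   q9 
   q12    q3   q9 
(> = start, * = accepting)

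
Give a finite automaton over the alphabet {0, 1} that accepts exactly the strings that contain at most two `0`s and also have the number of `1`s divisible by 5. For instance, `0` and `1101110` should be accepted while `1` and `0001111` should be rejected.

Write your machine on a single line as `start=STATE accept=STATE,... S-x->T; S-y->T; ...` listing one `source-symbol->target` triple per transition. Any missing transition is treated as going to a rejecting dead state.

Run two small machines in parallel and take their product. The first has 4 states tracking the count of `0`s, saturating at 3; the second has 5 states tracking the count of `1`s modulo 5. A product state is a pair (one from each), accepting exactly when both do.
With 20 states:
          0    1  
>* q0     q1   q2 
 * q1     q3   q4 
   q2     q4   q5 
 * q3     q6   q7 
   q4     q7   q8 
   q5     q8   q9 
   q6     q6  q10 
   q7    q10  q11 
   q8    q11  q12 
   q9    q12  q13 
   q10   q10  q14 
   q11   q14  q15 
   q12   q15  q16 
   q13   q16   q0 
   q14   q14  q17 
   q15   q17  q18 
   q16   q18   q1 
   q17   q17  q19 
   q18   q19   q3 
   q19   q19   q6 
(> = start, * = accepting)

start=q0; accept=q0,q1,q3; q0-0->q1; q0-1->q2; q1-0->q3; q1-1->q4; q2-0->q4; q2-1->q5; q3-0->q6; q3-1->q7; q4-0->q7; q4-1->q8; q5-0->q8; q5-1->q9; q6-0->q6; q6-1->q10; q7-0->q10; q7-1->q11; q8-0->q11; q8-1->q12; q9-0->q12; q9-1->q13; q10-0->q10; q10-1->q14; q11-0->q14; q11-1->q15; q12-0->q15; q12-1->q16; q13-0->q16; q13-1->q0; q14-0->q14; q14-1->q17; q15-0->q17; q15-1->q18; q16-0->q18; q16-1->q1; q17-0->q17; q17-1->q19; q18-0->q19; q18-1->q3; q19-0->q19; q19-1->q6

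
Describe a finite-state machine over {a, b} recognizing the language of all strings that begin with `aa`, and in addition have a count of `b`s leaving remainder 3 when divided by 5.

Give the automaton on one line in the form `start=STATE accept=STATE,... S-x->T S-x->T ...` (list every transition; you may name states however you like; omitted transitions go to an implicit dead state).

Run two small machines in parallel and take their product. One (4 states) tracks whether the input so far still matches the prefix `aa`; the other (5 states) tracks the count of `b`s modulo 5. Each combined state is a pair, one component from each; accept when both components accept. Equivalent product states are then merged.
        a   b  
>  S0   S1  S2 
   S1   S3  S2 
   S2   S2  S2 
   S3   S3  S4 
   S4   S4  S5 
   S5   S5  S6 
 * S6   S6  S7 
   S7   S7  S3 
(> = start, * = accepting)

start=S0 accept=S6 S0-a->S1 S0-b->S2 S1-a->S3 S1-b->S2 S2-a->S2 S2-b->S2 S3-a->S3 S3-b->S4 S4-a->S4 S4-b->S5 S5-a->S5 S5-b->S6 S6-a->S6 S6-b->S7 S7-a->S7 S7-b->S3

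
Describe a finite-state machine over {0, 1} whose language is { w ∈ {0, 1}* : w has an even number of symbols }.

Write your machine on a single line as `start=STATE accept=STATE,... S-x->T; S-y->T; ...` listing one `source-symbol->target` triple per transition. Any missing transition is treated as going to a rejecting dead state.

Count input length modulo 2: every symbol advances one step around the cycle q0 → q1 → q0. Accept at q0.
With 2 states:
        0   1  
>* q0   q1  q1 
   q1   q0  q0 
(> = start, * = accepting)

start=q0; accept=q0; q0-0->q1; q0-1->q1; q1-0->q0; q1-1->q0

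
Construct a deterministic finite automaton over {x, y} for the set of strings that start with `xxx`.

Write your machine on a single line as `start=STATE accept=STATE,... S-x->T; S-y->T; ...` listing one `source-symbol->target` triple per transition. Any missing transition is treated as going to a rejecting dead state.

start=q0; accept=q3; q0-x->q1; q0-y->q4; q1-x->q2; q1-y->q4; q2-x->q3; q2-y->q4; q3-x->q3; q3-y->q3; q4-x->q4; q4-y->q4

Check the first 3 symbols one by one: q0 through q2 record how many have matched `xxx` so far; any wrong symbol goes to the dead state q4. After all 3 match we enter the accepting sink q3.
5 states suffice.
        x   y  
>  q0   q1  q4 
   q1   q2  q4 
   q2   q3  q4 
 * q3   q3  q3 
   q4   q4  q4 
(> = start, * = accepting)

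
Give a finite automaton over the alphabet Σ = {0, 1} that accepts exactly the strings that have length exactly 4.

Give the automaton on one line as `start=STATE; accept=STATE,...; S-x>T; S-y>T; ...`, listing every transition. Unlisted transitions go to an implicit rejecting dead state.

We only need to distinguish lengths 0, 1, …, 4, and '>4'. Chain S0 → S1 → S2 → S3 → S4 → S5 on every symbol, with S5 looping. Accepting states: {S4}.
        0   1  
>  S0   S1  S1 
   S1   S2  S2 
   S2   S3  S3 
   S3   S4  S4 
 * S4   S5  S5 
   S5   S5  S5 
(> = start, * = accepting)

start=S0; accept=S4; S0-0>S1; S0-1>S1; S1-0>S2; S1-1>S2; S2-0>S3; S2-1>S3; S3-0>S4; S3-1>S4; S4-0>S5; S4-1>S5; S5-0>S5; S5-1>S5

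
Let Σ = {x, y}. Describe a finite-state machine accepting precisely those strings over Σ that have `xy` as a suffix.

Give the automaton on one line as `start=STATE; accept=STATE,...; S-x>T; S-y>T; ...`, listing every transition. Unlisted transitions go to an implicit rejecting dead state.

start=s0; accept=s2; s0-x>s1; s0-y>s0; s1-x>s1; s1-y>s2; s2-x>s1; s2-y>s0

Remember how much of `xy` the current input suffix matches. State s0 means no match yet; s1 means the last symbol is `x`; s2 means the last 2 symbols are `xy`. Only s2 accepts. On a mismatch, fall back to the longest proper suffix that is still a prefix of `xy`.
        x   y  
>  s0   s1  s0 
   s1   s1  s2 
 * s2   s1  s0 
(> = start, * = accepting)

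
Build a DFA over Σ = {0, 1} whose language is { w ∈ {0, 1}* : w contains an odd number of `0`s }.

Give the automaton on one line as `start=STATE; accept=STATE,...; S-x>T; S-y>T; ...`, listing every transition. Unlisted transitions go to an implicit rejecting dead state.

Keep the running count of `0`s modulo 2: each `0` advances along the cycle A → B → A while other symbols loop. Accept at B.
A 2-state machine:
       0  1 
>  A   B  A 
 * B   A  B 
(> = start, * = accepting)

start=A; accept=B; A-0>B; A-1>A; B-0>A; B-1>B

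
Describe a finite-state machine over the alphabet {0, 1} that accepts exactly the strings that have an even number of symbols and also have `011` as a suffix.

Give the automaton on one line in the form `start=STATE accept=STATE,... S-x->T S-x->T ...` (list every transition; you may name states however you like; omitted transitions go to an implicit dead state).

Run two small machines in parallel and take their product. One (2 states) tracks the input length modulo 2; the other (4 states) tracks how much of the suffix `011` has currently been matched. Each combined state is a pair, one component from each; accept when both components accept.
With 8 states:
        0   1  
>  s0   s1  s2 
   s1   s3  s4 
   s2   s3  s0 
   s3   s1  s5 
   s4   s1  s6 
   s5   s3  s7 
   s6   s3  s0 
 * s7   s1  s2 
(> = start, * = accepting)

start=s0 accept=s7 s0-0->s1 s0-1->s2 s1-0->s3 s1-1->s4 s2-0->s3 s2-1->s0 s3-0->s1 s3-1->s5 s4-0->s1 s4-1->s6 s5-0->s3 s5-1->s7 s6-0->s3 s6-1->s0 s7-0->s1 s7-1->s2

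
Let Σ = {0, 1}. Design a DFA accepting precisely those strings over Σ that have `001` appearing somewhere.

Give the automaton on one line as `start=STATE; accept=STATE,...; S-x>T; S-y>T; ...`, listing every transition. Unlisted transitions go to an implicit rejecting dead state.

States A..C record the length of the longest prefix of `001` that matches the current input suffix. Reaching D means `001` has been seen, and we stay there forever. Accept from D.
4 states suffice.
       0  1 
>  A   B  A 
   B   C  A 
   C   C  D 
 * D   D  D 
(> = start, * = accepting)

start=A; accept=D; A-0>B; A-1>A; B-0>C; B-1>A; C-0>C; C-1>D; D-0>D; D-1>D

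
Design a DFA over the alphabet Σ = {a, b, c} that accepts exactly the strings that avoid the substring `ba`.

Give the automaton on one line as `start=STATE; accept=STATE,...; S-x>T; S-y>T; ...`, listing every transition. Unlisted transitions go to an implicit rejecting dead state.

This is the complement of 'contains `ba`'. Use the same substring-matching states — q0 through q2 holding how much of `ba` has just been matched — but flip the accepting set: everything except the trap q2 accepts.
3 states suffice.
        a   b   c  
>* q0   q0  q1  q0 
 * q1   q2  q1  q0 
   q2   q2  q2  q2 
(> = start, * = accepting)

start=q0; accept=q0,q1; q0-a>q0; q0-b>q1; q0-c>q0; q1-a>q2; q1-b>q1; q1-c>q0; q2-a>q2; q2-b>q2; q2-c>q2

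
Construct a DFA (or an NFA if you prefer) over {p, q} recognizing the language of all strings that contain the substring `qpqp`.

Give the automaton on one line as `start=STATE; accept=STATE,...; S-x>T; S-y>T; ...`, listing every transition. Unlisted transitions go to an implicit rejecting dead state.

start=S0; accept=S4; S0-p>S0; S0-q>S1; S1-p>S2; S1-q>S1; S2-p>S0; S2-q>S3; S3-p>S4; S3-q>S1; S4-p>S4; S4-q>S4

Track how much of `qpqp` has been matched so far: state S0 is no progress, S4 is the absorbing accept state reached once `qpqp` has occurred. Intermediate states record partial matches; on a mismatch, fall back to the longest reusable overlap.
        p   q  
>  S0   S0  S1 
   S1   S2  S1 
   S2   S0  S3 
   S3   S4  S1 
 * S4   S4  S4 
(> = start, * = accepting)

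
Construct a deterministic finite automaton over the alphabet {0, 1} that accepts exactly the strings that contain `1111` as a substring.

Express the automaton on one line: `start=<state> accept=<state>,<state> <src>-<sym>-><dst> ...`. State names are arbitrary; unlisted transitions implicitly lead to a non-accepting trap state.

start=q0 accept=q4 q0-0->q0 q0-1->q1 q1-0->q0 q1-1->q2 q2-0->q0 q2-1->q3 q3-0->q0 q3-1->q4 q4-0->q4 q4-1->q4

Track how much of `1111` has been matched so far: state q0 is no progress, q4 is the absorbing accept state reached once `1111` has occurred. Intermediate states record partial matches; on a mismatch, fall back to the longest reusable overlap.
        0   1  
>  q0   q0  q1 
   q1   q0  q2 
   q2   q0  q3 
   q3   q0  q4 
 * q4   q4  q4 
(> = start, * = accepting)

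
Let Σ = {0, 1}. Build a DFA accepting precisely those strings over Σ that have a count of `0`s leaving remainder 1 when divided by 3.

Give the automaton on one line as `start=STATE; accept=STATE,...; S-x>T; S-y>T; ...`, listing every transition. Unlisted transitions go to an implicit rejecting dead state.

start=s0; accept=s1; s0-0>s1; s0-1>s0; s1-0>s2; s1-1>s1; s2-0>s0; s2-1>s2

Keep the running count of `0`s modulo 3: each `0` advances along the cycle s0 → s1 → s2 → s0 while other symbols loop. Accept at s1.
3 states suffice.
        0   1  
>  s0   s1  s0 
 * s1   s2  s1 
   s2   s0  s2 
(> = start, * = accepting)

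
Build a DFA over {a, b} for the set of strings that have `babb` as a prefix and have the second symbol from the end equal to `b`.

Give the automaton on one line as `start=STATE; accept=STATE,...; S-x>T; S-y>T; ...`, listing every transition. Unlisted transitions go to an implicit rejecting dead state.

Handle the two conditions separately and then intersect. One (6 states) tracks whether the input so far still matches the prefix `babb`; the other (7 states) tracks the last 2 symbols read. Each combined state is a pair, one component from each; accept when both components accept.
13 states suffice.
          a    b  
>  S0     S1   S2 
   S1     S3   S4 
   S2     S5   S6 
   S3     S3   S4 
   S4     S7   S6 
   S5     S3   S8 
   S6     S7   S6 
   S7     S3   S4 
   S8     S7   S9 
 * S9    S10   S9 
 * S10   S11  S12 
   S11   S11  S12 
   S12   S10   S9 
(> = start, * = accepting)

start=S0; accept=S9,S10; S0-a>S1; S0-b>S2; S1-a>S3; S1-b>S4; S2-a>S5; S2-b>S6; S3-a>S3; S3-b>S4; S4-a>S7; S4-b>S6; S5-a>S3; S5-b>S8; S6-a>S7; S6-b>S6; S7-a>S3; S7-b>S4; S8-a>S7; S8-b>S9; S9-a>S10; S9-b>S9; S10-a>S11; S10-b>S12; S11-a>S11; S11-b>S12; S12-a>S10; S12-b>S9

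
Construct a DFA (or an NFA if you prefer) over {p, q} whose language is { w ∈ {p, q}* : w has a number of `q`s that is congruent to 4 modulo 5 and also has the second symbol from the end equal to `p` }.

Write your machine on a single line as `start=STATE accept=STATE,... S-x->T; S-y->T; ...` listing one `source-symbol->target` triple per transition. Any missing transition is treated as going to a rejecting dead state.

Handle the two conditions separately and then intersect. The first has 5 states tracking the count of `q`s modulo 5; the second has 7 states tracking the last 2 symbols read. A product state is a pair (one from each), accepting exactly when both do. Minimizing collapses redundant product states.
9 states suffice.
       p  q 
>  A   A  B 
   B   B  C 
   C   C  D 
   D   E  F 
   E   E  G 
   F   H  A 
 * G   H  A 
   H   I  A 
 * I   I  A 
(> = start, * = accepting)

start=A; accept=G,I; A-p->A; A-q->B; B-p->B; B-q->C; C-p->C; C-q->D; D-p->E; D-q->F; E-p->E; E-q->G; F-p->H; F-q->A; G-p->H; G-q->A; H-p->I; H-q->A; I-p->I; I-q->A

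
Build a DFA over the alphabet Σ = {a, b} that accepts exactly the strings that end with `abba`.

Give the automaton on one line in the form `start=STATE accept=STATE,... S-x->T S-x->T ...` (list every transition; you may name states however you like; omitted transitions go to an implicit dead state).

start=q0 accept=q4 q0-a->q1 q0-b->q0 q1-a->q1 q1-b->q2 q2-a->q1 q2-b->q3 q3-a->q4 q3-b->q0 q4-a->q1 q4-b->q2

Let each state record the length of the longest suffix of the input read so far that is also a prefix of `abba`. q1 means the last symbol is `a`; q2 means the last 2 symbols are `ab`; q3 means the last 3 symbols are `abb`; q4 means the last 4 symbols are `abba`. Accept only at q4, where the string currently ends in `abba`.
A 5-state machine:
        a   b  
>  q0   q1  q0 
   q1   q1  q2 
   q2   q1  q3 
   q3   q4  q0 
 * q4   q1  q2 
(> = start, * = accepting)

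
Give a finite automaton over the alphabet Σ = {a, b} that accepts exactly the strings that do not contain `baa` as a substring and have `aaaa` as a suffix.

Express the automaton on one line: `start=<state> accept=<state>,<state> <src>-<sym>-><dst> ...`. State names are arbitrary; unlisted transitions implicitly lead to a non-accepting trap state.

Handle the two conditions separately and then intersect. The first has 4 states tracking partial matches of the forbidden pattern `baa`; the second has 5 states tracking how much of the suffix `aaaa` has currently been matched. A product state is a pair (one from each), accepting exactly when both do.
          a    b  
>  q0     q1   q2 
   q1     q3   q2 
   q2     q4   q2 
   q3     q5   q2 
   q4     q6   q2 
   q5     q7   q2 
   q6     q8   q9 
 * q7     q7   q2 
   q8    q10   q9 
   q9    q11   q9 
   q10   q10   q9 
   q11    q6   q9 
(> = start, * = accepting)

start=q0 accept=q7 q0-a->q1 q0-b->q2 q1-a->q3 q1-b->q2 q2-a->q4 q2-b->q2 q3-a->q5 q3-b->q2 q4-a->q6 q4-b->q2 q5-a->q7 q5-b->q2 q6-a->q8 q6-b->q9 q7-a->q7 q7-b->q2 q8-a->q10 q8-b->q9 q9-a->q11 q9-b->q9 q10-a->q10 q10-b->q9 q11-a->q6 q11-b->q9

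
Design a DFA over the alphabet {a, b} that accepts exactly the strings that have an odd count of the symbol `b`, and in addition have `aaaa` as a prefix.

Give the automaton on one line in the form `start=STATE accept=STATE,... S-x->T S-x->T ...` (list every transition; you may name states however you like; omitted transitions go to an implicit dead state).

start=q0 accept=q7 q0-a->q1 q0-b->q2 q1-a->q3 q1-b->q2 q2-a->q2 q2-b->q4 q3-a->q5 q3-b->q2 q4-a->q4 q4-b->q2 q5-a->q6 q5-b->q2 q6-a->q6 q6-b->q7 q7-a->q7 q7-b->q6

Run two small machines in parallel and take their product. The first has 2 states tracking the count of `b`s modulo 2; the second has 6 states tracking whether the input so far still matches the prefix `aaaa`. A product state is a pair (one from each), accepting exactly when both do.
An 8-state machine:
        a   b  
>  q0   q1  q2 
   q1   q3  q2 
   q2   q2  q4 
   q3   q5  q2 
   q4   q4  q2 
   q5   q6  q2 
   q6   q6  q7 
 * q7   q7  q6 
(> = start, * = accepting)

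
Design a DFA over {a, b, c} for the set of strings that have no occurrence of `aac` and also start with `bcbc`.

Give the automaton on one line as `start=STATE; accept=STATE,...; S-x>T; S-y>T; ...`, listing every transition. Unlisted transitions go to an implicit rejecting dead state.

start=q0; accept=q5,q6,q7; q0-a>q1; q0-b>q2; q0-c>q1; q1-a>q1; q1-b>q1; q1-c>q1; q2-a>q1; q2-b>q1; q2-c>q3; q3-a>q1; q3-b>q4; q3-c>q1; q4-a>q1; q4-b>q1; q4-c>q5; q5-a>q6; q5-b>q5; q5-c>q5; q6-a>q7; q6-b>q5; q6-c>q5; q7-a>q7; q7-b>q5; q7-c>q1

Run two small machines in parallel and take their product. The first has 4 states tracking partial matches of the forbidden pattern `aac`; the second has 6 states tracking whether the input so far still matches the prefix `bcbc`. A product state is a pair (one from each), accepting exactly when both do. Equivalent product states are then merged.
With 8 states:
        a   b   c  
>  q0   q1  q2  q1 
   q1   q1  q1  q1 
   q2   q1  q1  q3 
   q3   q1  q4  q1 
   q4   q1  q1  q5 
 * q5   q6  q5  q5 
 * q6   q7  q5  q5 
 * q7   q7  q5  q1 
(> = start, * = accepting)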